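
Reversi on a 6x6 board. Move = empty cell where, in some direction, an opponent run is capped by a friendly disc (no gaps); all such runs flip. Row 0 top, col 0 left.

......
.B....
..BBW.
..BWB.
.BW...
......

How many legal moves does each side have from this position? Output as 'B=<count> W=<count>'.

Answer: B=5 W=8

Derivation:
-- B to move --
(1,3): no bracket -> illegal
(1,4): flips 1 -> legal
(1,5): no bracket -> illegal
(2,5): flips 1 -> legal
(3,1): no bracket -> illegal
(3,5): no bracket -> illegal
(4,3): flips 2 -> legal
(4,4): flips 1 -> legal
(5,1): no bracket -> illegal
(5,2): flips 1 -> legal
(5,3): no bracket -> illegal
B mobility = 5
-- W to move --
(0,0): flips 2 -> legal
(0,1): no bracket -> illegal
(0,2): no bracket -> illegal
(1,0): no bracket -> illegal
(1,2): flips 2 -> legal
(1,3): flips 1 -> legal
(1,4): no bracket -> illegal
(2,0): no bracket -> illegal
(2,1): flips 2 -> legal
(2,5): no bracket -> illegal
(3,0): no bracket -> illegal
(3,1): flips 1 -> legal
(3,5): flips 1 -> legal
(4,0): flips 1 -> legal
(4,3): no bracket -> illegal
(4,4): flips 1 -> legal
(4,5): no bracket -> illegal
(5,0): no bracket -> illegal
(5,1): no bracket -> illegal
(5,2): no bracket -> illegal
W mobility = 8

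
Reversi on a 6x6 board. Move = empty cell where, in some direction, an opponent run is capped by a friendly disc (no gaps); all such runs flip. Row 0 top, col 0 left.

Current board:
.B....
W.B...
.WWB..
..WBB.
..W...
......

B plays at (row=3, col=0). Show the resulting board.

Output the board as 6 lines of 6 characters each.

Answer: .B....
W.B...
.BWB..
B.WBB.
..W...
......

Derivation:
Place B at (3,0); scan 8 dirs for brackets.
Dir NW: edge -> no flip
Dir N: first cell '.' (not opp) -> no flip
Dir NE: opp run (2,1) capped by B -> flip
Dir W: edge -> no flip
Dir E: first cell '.' (not opp) -> no flip
Dir SW: edge -> no flip
Dir S: first cell '.' (not opp) -> no flip
Dir SE: first cell '.' (not opp) -> no flip
All flips: (2,1)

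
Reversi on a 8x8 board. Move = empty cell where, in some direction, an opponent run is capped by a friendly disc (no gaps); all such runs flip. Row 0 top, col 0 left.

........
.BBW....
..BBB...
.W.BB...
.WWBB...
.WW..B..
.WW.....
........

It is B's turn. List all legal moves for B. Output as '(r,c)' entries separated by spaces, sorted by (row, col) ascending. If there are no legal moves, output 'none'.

(0,2): flips 1 -> legal
(0,3): flips 1 -> legal
(0,4): flips 1 -> legal
(1,4): flips 1 -> legal
(2,0): no bracket -> illegal
(2,1): no bracket -> illegal
(3,0): no bracket -> illegal
(3,2): no bracket -> illegal
(4,0): flips 3 -> legal
(5,0): no bracket -> illegal
(5,3): no bracket -> illegal
(6,0): flips 2 -> legal
(6,3): no bracket -> illegal
(7,0): flips 2 -> legal
(7,1): no bracket -> illegal
(7,2): no bracket -> illegal
(7,3): no bracket -> illegal

Answer: (0,2) (0,3) (0,4) (1,4) (4,0) (6,0) (7,0)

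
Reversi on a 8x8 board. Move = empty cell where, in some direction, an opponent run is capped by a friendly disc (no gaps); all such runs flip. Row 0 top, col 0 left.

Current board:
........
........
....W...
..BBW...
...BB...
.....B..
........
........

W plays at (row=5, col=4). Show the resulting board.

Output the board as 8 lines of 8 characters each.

Place W at (5,4); scan 8 dirs for brackets.
Dir NW: opp run (4,3) (3,2), next='.' -> no flip
Dir N: opp run (4,4) capped by W -> flip
Dir NE: first cell '.' (not opp) -> no flip
Dir W: first cell '.' (not opp) -> no flip
Dir E: opp run (5,5), next='.' -> no flip
Dir SW: first cell '.' (not opp) -> no flip
Dir S: first cell '.' (not opp) -> no flip
Dir SE: first cell '.' (not opp) -> no flip
All flips: (4,4)

Answer: ........
........
....W...
..BBW...
...BW...
....WB..
........
........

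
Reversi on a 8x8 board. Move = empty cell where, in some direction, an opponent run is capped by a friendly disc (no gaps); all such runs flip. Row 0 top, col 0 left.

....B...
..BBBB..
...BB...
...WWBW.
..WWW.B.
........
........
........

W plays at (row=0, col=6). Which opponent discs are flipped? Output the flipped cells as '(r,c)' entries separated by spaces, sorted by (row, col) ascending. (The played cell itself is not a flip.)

Dir NW: edge -> no flip
Dir N: edge -> no flip
Dir NE: edge -> no flip
Dir W: first cell '.' (not opp) -> no flip
Dir E: first cell '.' (not opp) -> no flip
Dir SW: opp run (1,5) (2,4) capped by W -> flip
Dir S: first cell '.' (not opp) -> no flip
Dir SE: first cell '.' (not opp) -> no flip

Answer: (1,5) (2,4)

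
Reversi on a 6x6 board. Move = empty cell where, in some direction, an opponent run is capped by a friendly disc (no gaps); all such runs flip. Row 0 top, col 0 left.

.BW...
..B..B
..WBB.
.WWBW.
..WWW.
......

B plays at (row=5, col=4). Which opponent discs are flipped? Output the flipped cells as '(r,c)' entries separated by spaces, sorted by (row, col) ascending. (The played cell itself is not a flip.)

Dir NW: opp run (4,3) (3,2), next='.' -> no flip
Dir N: opp run (4,4) (3,4) capped by B -> flip
Dir NE: first cell '.' (not opp) -> no flip
Dir W: first cell '.' (not opp) -> no flip
Dir E: first cell '.' (not opp) -> no flip
Dir SW: edge -> no flip
Dir S: edge -> no flip
Dir SE: edge -> no flip

Answer: (3,4) (4,4)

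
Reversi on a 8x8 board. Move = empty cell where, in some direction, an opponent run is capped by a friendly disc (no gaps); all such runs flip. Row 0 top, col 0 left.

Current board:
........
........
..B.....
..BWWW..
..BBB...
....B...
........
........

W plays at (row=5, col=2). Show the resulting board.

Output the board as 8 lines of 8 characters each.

Answer: ........
........
..B.....
..BWWW..
..BWB...
..W.B...
........
........

Derivation:
Place W at (5,2); scan 8 dirs for brackets.
Dir NW: first cell '.' (not opp) -> no flip
Dir N: opp run (4,2) (3,2) (2,2), next='.' -> no flip
Dir NE: opp run (4,3) capped by W -> flip
Dir W: first cell '.' (not opp) -> no flip
Dir E: first cell '.' (not opp) -> no flip
Dir SW: first cell '.' (not opp) -> no flip
Dir S: first cell '.' (not opp) -> no flip
Dir SE: first cell '.' (not opp) -> no flip
All flips: (4,3)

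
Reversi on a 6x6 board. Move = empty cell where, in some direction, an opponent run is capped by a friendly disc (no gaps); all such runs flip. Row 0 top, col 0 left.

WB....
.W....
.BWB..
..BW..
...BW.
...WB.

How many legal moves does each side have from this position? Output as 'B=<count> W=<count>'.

Answer: B=4 W=7

Derivation:
-- B to move --
(0,2): no bracket -> illegal
(1,0): no bracket -> illegal
(1,2): flips 1 -> legal
(1,3): no bracket -> illegal
(2,0): no bracket -> illegal
(2,4): no bracket -> illegal
(3,1): no bracket -> illegal
(3,4): flips 2 -> legal
(3,5): no bracket -> illegal
(4,2): no bracket -> illegal
(4,5): flips 1 -> legal
(5,2): flips 1 -> legal
(5,5): no bracket -> illegal
B mobility = 4
-- W to move --
(0,2): flips 1 -> legal
(1,0): no bracket -> illegal
(1,2): no bracket -> illegal
(1,3): flips 1 -> legal
(1,4): no bracket -> illegal
(2,0): flips 1 -> legal
(2,4): flips 1 -> legal
(3,0): no bracket -> illegal
(3,1): flips 2 -> legal
(3,4): no bracket -> illegal
(4,1): no bracket -> illegal
(4,2): flips 2 -> legal
(4,5): no bracket -> illegal
(5,2): no bracket -> illegal
(5,5): flips 1 -> legal
W mobility = 7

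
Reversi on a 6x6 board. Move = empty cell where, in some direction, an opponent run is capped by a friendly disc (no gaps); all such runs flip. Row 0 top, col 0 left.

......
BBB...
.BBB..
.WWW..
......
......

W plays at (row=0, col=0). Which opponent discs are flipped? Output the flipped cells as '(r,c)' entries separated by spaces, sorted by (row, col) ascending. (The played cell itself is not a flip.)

Dir NW: edge -> no flip
Dir N: edge -> no flip
Dir NE: edge -> no flip
Dir W: edge -> no flip
Dir E: first cell '.' (not opp) -> no flip
Dir SW: edge -> no flip
Dir S: opp run (1,0), next='.' -> no flip
Dir SE: opp run (1,1) (2,2) capped by W -> flip

Answer: (1,1) (2,2)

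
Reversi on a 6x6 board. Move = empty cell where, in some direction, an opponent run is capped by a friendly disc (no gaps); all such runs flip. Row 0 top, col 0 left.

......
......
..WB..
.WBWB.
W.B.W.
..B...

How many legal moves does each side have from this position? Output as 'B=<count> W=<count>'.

-- B to move --
(1,1): no bracket -> illegal
(1,2): flips 1 -> legal
(1,3): no bracket -> illegal
(2,0): flips 1 -> legal
(2,1): flips 1 -> legal
(2,4): flips 1 -> legal
(3,0): flips 1 -> legal
(3,5): no bracket -> illegal
(4,1): no bracket -> illegal
(4,3): flips 1 -> legal
(4,5): no bracket -> illegal
(5,0): no bracket -> illegal
(5,1): no bracket -> illegal
(5,3): no bracket -> illegal
(5,4): flips 1 -> legal
(5,5): no bracket -> illegal
B mobility = 7
-- W to move --
(1,2): no bracket -> illegal
(1,3): flips 1 -> legal
(1,4): no bracket -> illegal
(2,1): no bracket -> illegal
(2,4): flips 2 -> legal
(2,5): no bracket -> illegal
(3,5): flips 1 -> legal
(4,1): no bracket -> illegal
(4,3): no bracket -> illegal
(4,5): no bracket -> illegal
(5,1): flips 1 -> legal
(5,3): flips 1 -> legal
W mobility = 5

Answer: B=7 W=5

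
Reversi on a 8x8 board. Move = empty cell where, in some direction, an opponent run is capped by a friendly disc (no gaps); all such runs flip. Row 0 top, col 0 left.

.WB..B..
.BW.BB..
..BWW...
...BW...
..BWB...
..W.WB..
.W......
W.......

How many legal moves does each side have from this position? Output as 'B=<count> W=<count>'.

-- B to move --
(0,0): flips 1 -> legal
(0,3): no bracket -> illegal
(1,0): no bracket -> illegal
(1,3): flips 2 -> legal
(2,1): no bracket -> illegal
(2,5): flips 2 -> legal
(3,2): flips 1 -> legal
(3,5): flips 1 -> legal
(4,1): no bracket -> illegal
(4,5): no bracket -> illegal
(5,0): no bracket -> illegal
(5,1): no bracket -> illegal
(5,3): flips 2 -> legal
(6,0): no bracket -> illegal
(6,2): flips 1 -> legal
(6,3): no bracket -> illegal
(6,4): flips 1 -> legal
(6,5): no bracket -> illegal
(7,1): no bracket -> illegal
(7,2): no bracket -> illegal
B mobility = 8
-- W to move --
(0,0): no bracket -> illegal
(0,3): flips 1 -> legal
(0,4): flips 1 -> legal
(0,6): flips 1 -> legal
(1,0): flips 1 -> legal
(1,3): no bracket -> illegal
(1,6): no bracket -> illegal
(2,0): no bracket -> illegal
(2,1): flips 2 -> legal
(2,5): no bracket -> illegal
(2,6): no bracket -> illegal
(3,1): no bracket -> illegal
(3,2): flips 3 -> legal
(3,5): no bracket -> illegal
(4,1): flips 1 -> legal
(4,5): flips 1 -> legal
(4,6): no bracket -> illegal
(5,1): flips 2 -> legal
(5,3): no bracket -> illegal
(5,6): flips 1 -> legal
(6,4): no bracket -> illegal
(6,5): no bracket -> illegal
(6,6): no bracket -> illegal
W mobility = 10

Answer: B=8 W=10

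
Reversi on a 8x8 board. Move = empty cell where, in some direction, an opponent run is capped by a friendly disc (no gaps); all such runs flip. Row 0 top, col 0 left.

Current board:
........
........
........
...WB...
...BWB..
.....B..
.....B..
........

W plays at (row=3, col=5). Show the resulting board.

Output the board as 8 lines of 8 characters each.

Place W at (3,5); scan 8 dirs for brackets.
Dir NW: first cell '.' (not opp) -> no flip
Dir N: first cell '.' (not opp) -> no flip
Dir NE: first cell '.' (not opp) -> no flip
Dir W: opp run (3,4) capped by W -> flip
Dir E: first cell '.' (not opp) -> no flip
Dir SW: first cell 'W' (not opp) -> no flip
Dir S: opp run (4,5) (5,5) (6,5), next='.' -> no flip
Dir SE: first cell '.' (not opp) -> no flip
All flips: (3,4)

Answer: ........
........
........
...WWW..
...BWB..
.....B..
.....B..
........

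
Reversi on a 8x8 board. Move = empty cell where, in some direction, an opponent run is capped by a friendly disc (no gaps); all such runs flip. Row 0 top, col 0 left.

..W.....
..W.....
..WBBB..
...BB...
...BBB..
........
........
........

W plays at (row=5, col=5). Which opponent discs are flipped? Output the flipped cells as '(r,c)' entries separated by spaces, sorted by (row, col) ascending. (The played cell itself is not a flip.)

Dir NW: opp run (4,4) (3,3) capped by W -> flip
Dir N: opp run (4,5), next='.' -> no flip
Dir NE: first cell '.' (not opp) -> no flip
Dir W: first cell '.' (not opp) -> no flip
Dir E: first cell '.' (not opp) -> no flip
Dir SW: first cell '.' (not opp) -> no flip
Dir S: first cell '.' (not opp) -> no flip
Dir SE: first cell '.' (not opp) -> no flip

Answer: (3,3) (4,4)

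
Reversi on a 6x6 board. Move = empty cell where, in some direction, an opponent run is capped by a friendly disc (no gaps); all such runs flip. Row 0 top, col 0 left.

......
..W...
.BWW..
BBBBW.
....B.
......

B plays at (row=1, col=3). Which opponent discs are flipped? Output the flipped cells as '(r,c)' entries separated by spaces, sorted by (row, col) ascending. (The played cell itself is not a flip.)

Answer: (2,2) (2,3)

Derivation:
Dir NW: first cell '.' (not opp) -> no flip
Dir N: first cell '.' (not opp) -> no flip
Dir NE: first cell '.' (not opp) -> no flip
Dir W: opp run (1,2), next='.' -> no flip
Dir E: first cell '.' (not opp) -> no flip
Dir SW: opp run (2,2) capped by B -> flip
Dir S: opp run (2,3) capped by B -> flip
Dir SE: first cell '.' (not opp) -> no flip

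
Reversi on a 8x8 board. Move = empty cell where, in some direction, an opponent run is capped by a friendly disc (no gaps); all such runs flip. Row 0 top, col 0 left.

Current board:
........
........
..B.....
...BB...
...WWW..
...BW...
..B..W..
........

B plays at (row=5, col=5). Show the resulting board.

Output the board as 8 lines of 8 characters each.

Place B at (5,5); scan 8 dirs for brackets.
Dir NW: opp run (4,4) capped by B -> flip
Dir N: opp run (4,5), next='.' -> no flip
Dir NE: first cell '.' (not opp) -> no flip
Dir W: opp run (5,4) capped by B -> flip
Dir E: first cell '.' (not opp) -> no flip
Dir SW: first cell '.' (not opp) -> no flip
Dir S: opp run (6,5), next='.' -> no flip
Dir SE: first cell '.' (not opp) -> no flip
All flips: (4,4) (5,4)

Answer: ........
........
..B.....
...BB...
...WBW..
...BBB..
..B..W..
........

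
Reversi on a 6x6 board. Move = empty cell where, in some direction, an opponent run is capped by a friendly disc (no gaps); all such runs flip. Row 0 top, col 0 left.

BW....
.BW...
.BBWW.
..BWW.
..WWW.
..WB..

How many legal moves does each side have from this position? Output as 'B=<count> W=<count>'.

Answer: B=10 W=6

Derivation:
-- B to move --
(0,2): flips 2 -> legal
(0,3): flips 1 -> legal
(1,0): no bracket -> illegal
(1,3): flips 4 -> legal
(1,4): flips 1 -> legal
(1,5): no bracket -> illegal
(2,5): flips 2 -> legal
(3,1): flips 1 -> legal
(3,5): flips 3 -> legal
(4,1): no bracket -> illegal
(4,5): no bracket -> illegal
(5,1): flips 1 -> legal
(5,4): flips 1 -> legal
(5,5): flips 2 -> legal
B mobility = 10
-- W to move --
(0,2): no bracket -> illegal
(1,0): flips 3 -> legal
(1,3): no bracket -> illegal
(2,0): flips 2 -> legal
(3,0): flips 1 -> legal
(3,1): flips 3 -> legal
(4,1): flips 1 -> legal
(5,4): flips 1 -> legal
W mobility = 6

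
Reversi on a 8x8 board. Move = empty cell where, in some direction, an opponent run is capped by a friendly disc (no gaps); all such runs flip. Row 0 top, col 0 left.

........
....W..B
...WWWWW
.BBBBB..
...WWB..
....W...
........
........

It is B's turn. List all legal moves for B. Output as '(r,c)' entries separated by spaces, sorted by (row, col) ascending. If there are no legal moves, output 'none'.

Answer: (0,4) (0,5) (1,2) (1,3) (1,5) (1,6) (3,7) (4,2) (5,2) (5,3) (5,5) (6,3) (6,4) (6,5)

Derivation:
(0,3): no bracket -> illegal
(0,4): flips 2 -> legal
(0,5): flips 2 -> legal
(1,2): flips 1 -> legal
(1,3): flips 2 -> legal
(1,5): flips 2 -> legal
(1,6): flips 1 -> legal
(2,2): no bracket -> illegal
(3,6): no bracket -> illegal
(3,7): flips 1 -> legal
(4,2): flips 2 -> legal
(5,2): flips 1 -> legal
(5,3): flips 2 -> legal
(5,5): flips 1 -> legal
(6,3): flips 1 -> legal
(6,4): flips 2 -> legal
(6,5): flips 2 -> legal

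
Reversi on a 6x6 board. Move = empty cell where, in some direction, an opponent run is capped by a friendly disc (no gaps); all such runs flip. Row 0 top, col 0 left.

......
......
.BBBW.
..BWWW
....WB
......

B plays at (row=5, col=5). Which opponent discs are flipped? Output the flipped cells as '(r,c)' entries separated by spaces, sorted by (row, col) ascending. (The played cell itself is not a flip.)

Dir NW: opp run (4,4) (3,3) capped by B -> flip
Dir N: first cell 'B' (not opp) -> no flip
Dir NE: edge -> no flip
Dir W: first cell '.' (not opp) -> no flip
Dir E: edge -> no flip
Dir SW: edge -> no flip
Dir S: edge -> no flip
Dir SE: edge -> no flip

Answer: (3,3) (4,4)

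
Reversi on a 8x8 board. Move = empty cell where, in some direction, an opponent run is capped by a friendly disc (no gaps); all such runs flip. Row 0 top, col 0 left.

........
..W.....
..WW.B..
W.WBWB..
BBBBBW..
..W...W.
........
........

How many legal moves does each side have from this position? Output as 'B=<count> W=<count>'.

-- B to move --
(0,1): no bracket -> illegal
(0,2): flips 3 -> legal
(0,3): no bracket -> illegal
(1,1): flips 1 -> legal
(1,3): flips 1 -> legal
(1,4): flips 2 -> legal
(2,0): flips 1 -> legal
(2,1): flips 1 -> legal
(2,4): flips 1 -> legal
(3,1): flips 1 -> legal
(3,6): no bracket -> illegal
(4,6): flips 1 -> legal
(4,7): no bracket -> illegal
(5,1): no bracket -> illegal
(5,3): no bracket -> illegal
(5,4): no bracket -> illegal
(5,5): flips 1 -> legal
(5,7): no bracket -> illegal
(6,1): flips 1 -> legal
(6,2): flips 1 -> legal
(6,3): flips 1 -> legal
(6,5): no bracket -> illegal
(6,6): no bracket -> illegal
(6,7): no bracket -> illegal
B mobility = 13
-- W to move --
(1,4): no bracket -> illegal
(1,5): flips 2 -> legal
(1,6): flips 1 -> legal
(2,4): no bracket -> illegal
(2,6): no bracket -> illegal
(3,1): no bracket -> illegal
(3,6): flips 1 -> legal
(4,6): no bracket -> illegal
(5,0): flips 2 -> legal
(5,1): no bracket -> illegal
(5,3): flips 2 -> legal
(5,4): flips 2 -> legal
(5,5): flips 2 -> legal
W mobility = 7

Answer: B=13 W=7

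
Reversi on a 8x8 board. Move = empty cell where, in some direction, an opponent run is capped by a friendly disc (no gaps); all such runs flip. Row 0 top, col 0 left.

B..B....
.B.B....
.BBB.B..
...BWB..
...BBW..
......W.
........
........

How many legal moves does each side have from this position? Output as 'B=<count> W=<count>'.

Answer: B=4 W=8

Derivation:
-- B to move --
(2,4): flips 1 -> legal
(3,6): no bracket -> illegal
(4,6): flips 1 -> legal
(4,7): no bracket -> illegal
(5,4): no bracket -> illegal
(5,5): flips 1 -> legal
(5,7): no bracket -> illegal
(6,5): no bracket -> illegal
(6,6): no bracket -> illegal
(6,7): flips 3 -> legal
B mobility = 4
-- W to move --
(0,1): no bracket -> illegal
(0,2): no bracket -> illegal
(0,4): no bracket -> illegal
(1,0): no bracket -> illegal
(1,2): flips 1 -> legal
(1,4): no bracket -> illegal
(1,5): flips 2 -> legal
(1,6): flips 1 -> legal
(2,0): no bracket -> illegal
(2,4): no bracket -> illegal
(2,6): no bracket -> illegal
(3,0): no bracket -> illegal
(3,1): no bracket -> illegal
(3,2): flips 1 -> legal
(3,6): flips 1 -> legal
(4,2): flips 2 -> legal
(4,6): no bracket -> illegal
(5,2): flips 1 -> legal
(5,3): no bracket -> illegal
(5,4): flips 1 -> legal
(5,5): no bracket -> illegal
W mobility = 8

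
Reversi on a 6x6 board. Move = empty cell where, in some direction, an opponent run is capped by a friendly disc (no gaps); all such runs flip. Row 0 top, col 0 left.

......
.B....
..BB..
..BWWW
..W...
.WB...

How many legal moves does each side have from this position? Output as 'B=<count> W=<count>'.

-- B to move --
(2,4): no bracket -> illegal
(2,5): no bracket -> illegal
(3,1): no bracket -> illegal
(4,0): no bracket -> illegal
(4,1): no bracket -> illegal
(4,3): flips 1 -> legal
(4,4): flips 1 -> legal
(4,5): flips 1 -> legal
(5,0): flips 1 -> legal
(5,3): no bracket -> illegal
B mobility = 4
-- W to move --
(0,0): flips 2 -> legal
(0,1): no bracket -> illegal
(0,2): no bracket -> illegal
(1,0): no bracket -> illegal
(1,2): flips 3 -> legal
(1,3): flips 1 -> legal
(1,4): no bracket -> illegal
(2,0): no bracket -> illegal
(2,1): no bracket -> illegal
(2,4): no bracket -> illegal
(3,1): flips 1 -> legal
(4,1): no bracket -> illegal
(4,3): no bracket -> illegal
(5,3): flips 1 -> legal
W mobility = 5

Answer: B=4 W=5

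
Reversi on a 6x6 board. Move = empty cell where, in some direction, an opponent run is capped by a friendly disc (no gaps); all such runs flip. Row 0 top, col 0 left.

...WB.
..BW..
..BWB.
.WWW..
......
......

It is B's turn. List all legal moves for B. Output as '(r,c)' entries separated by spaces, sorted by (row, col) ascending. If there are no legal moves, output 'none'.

Answer: (0,2) (1,4) (3,4) (4,0) (4,2) (4,4)

Derivation:
(0,2): flips 2 -> legal
(1,4): flips 1 -> legal
(2,0): no bracket -> illegal
(2,1): no bracket -> illegal
(3,0): no bracket -> illegal
(3,4): flips 1 -> legal
(4,0): flips 1 -> legal
(4,1): no bracket -> illegal
(4,2): flips 2 -> legal
(4,3): no bracket -> illegal
(4,4): flips 1 -> legal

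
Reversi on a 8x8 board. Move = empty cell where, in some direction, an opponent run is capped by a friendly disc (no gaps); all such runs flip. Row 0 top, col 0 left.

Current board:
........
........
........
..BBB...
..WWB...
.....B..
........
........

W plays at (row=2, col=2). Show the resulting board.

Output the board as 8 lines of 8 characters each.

Answer: ........
........
..W.....
..WBB...
..WWB...
.....B..
........
........

Derivation:
Place W at (2,2); scan 8 dirs for brackets.
Dir NW: first cell '.' (not opp) -> no flip
Dir N: first cell '.' (not opp) -> no flip
Dir NE: first cell '.' (not opp) -> no flip
Dir W: first cell '.' (not opp) -> no flip
Dir E: first cell '.' (not opp) -> no flip
Dir SW: first cell '.' (not opp) -> no flip
Dir S: opp run (3,2) capped by W -> flip
Dir SE: opp run (3,3) (4,4) (5,5), next='.' -> no flip
All flips: (3,2)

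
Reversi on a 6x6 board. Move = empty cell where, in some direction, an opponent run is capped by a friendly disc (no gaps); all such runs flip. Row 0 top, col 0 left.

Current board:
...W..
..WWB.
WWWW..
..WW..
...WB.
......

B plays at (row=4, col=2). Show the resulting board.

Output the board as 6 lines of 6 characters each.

Answer: ...W..
..WWB.
WWWW..
..WW..
..BBB.
......

Derivation:
Place B at (4,2); scan 8 dirs for brackets.
Dir NW: first cell '.' (not opp) -> no flip
Dir N: opp run (3,2) (2,2) (1,2), next='.' -> no flip
Dir NE: opp run (3,3), next='.' -> no flip
Dir W: first cell '.' (not opp) -> no flip
Dir E: opp run (4,3) capped by B -> flip
Dir SW: first cell '.' (not opp) -> no flip
Dir S: first cell '.' (not opp) -> no flip
Dir SE: first cell '.' (not opp) -> no flip
All flips: (4,3)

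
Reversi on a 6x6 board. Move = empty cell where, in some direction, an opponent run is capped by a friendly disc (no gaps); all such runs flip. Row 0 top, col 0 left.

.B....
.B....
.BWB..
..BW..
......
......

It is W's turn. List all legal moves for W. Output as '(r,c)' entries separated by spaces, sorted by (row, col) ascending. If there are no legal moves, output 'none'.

(0,0): flips 1 -> legal
(0,2): no bracket -> illegal
(1,0): no bracket -> illegal
(1,2): no bracket -> illegal
(1,3): flips 1 -> legal
(1,4): no bracket -> illegal
(2,0): flips 1 -> legal
(2,4): flips 1 -> legal
(3,0): no bracket -> illegal
(3,1): flips 1 -> legal
(3,4): no bracket -> illegal
(4,1): no bracket -> illegal
(4,2): flips 1 -> legal
(4,3): no bracket -> illegal

Answer: (0,0) (1,3) (2,0) (2,4) (3,1) (4,2)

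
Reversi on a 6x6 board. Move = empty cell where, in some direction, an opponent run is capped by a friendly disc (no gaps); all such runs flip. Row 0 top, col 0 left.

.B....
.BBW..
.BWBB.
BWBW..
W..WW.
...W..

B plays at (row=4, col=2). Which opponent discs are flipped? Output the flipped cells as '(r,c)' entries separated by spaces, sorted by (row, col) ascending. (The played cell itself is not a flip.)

Answer: (3,3)

Derivation:
Dir NW: opp run (3,1), next='.' -> no flip
Dir N: first cell 'B' (not opp) -> no flip
Dir NE: opp run (3,3) capped by B -> flip
Dir W: first cell '.' (not opp) -> no flip
Dir E: opp run (4,3) (4,4), next='.' -> no flip
Dir SW: first cell '.' (not opp) -> no flip
Dir S: first cell '.' (not opp) -> no flip
Dir SE: opp run (5,3), next=edge -> no flip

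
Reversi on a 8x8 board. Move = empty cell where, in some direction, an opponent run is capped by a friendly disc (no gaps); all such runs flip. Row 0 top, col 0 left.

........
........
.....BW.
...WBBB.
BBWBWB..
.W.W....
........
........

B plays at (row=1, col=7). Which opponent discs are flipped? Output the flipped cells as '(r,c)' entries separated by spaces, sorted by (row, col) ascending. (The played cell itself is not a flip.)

Dir NW: first cell '.' (not opp) -> no flip
Dir N: first cell '.' (not opp) -> no flip
Dir NE: edge -> no flip
Dir W: first cell '.' (not opp) -> no flip
Dir E: edge -> no flip
Dir SW: opp run (2,6) capped by B -> flip
Dir S: first cell '.' (not opp) -> no flip
Dir SE: edge -> no flip

Answer: (2,6)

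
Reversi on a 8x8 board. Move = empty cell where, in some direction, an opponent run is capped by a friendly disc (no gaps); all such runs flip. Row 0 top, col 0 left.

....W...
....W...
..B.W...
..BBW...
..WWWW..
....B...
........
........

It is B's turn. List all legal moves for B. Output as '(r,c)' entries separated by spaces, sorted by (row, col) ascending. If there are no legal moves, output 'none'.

Answer: (1,5) (3,5) (3,6) (5,1) (5,2) (5,3) (5,5)

Derivation:
(0,3): no bracket -> illegal
(0,5): no bracket -> illegal
(1,3): no bracket -> illegal
(1,5): flips 1 -> legal
(2,3): no bracket -> illegal
(2,5): no bracket -> illegal
(3,1): no bracket -> illegal
(3,5): flips 1 -> legal
(3,6): flips 1 -> legal
(4,1): no bracket -> illegal
(4,6): no bracket -> illegal
(5,1): flips 1 -> legal
(5,2): flips 1 -> legal
(5,3): flips 1 -> legal
(5,5): flips 1 -> legal
(5,6): no bracket -> illegal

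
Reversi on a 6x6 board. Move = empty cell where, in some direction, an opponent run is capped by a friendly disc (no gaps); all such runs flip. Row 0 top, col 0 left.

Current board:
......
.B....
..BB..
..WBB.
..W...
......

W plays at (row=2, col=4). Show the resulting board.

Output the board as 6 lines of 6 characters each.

Place W at (2,4); scan 8 dirs for brackets.
Dir NW: first cell '.' (not opp) -> no flip
Dir N: first cell '.' (not opp) -> no flip
Dir NE: first cell '.' (not opp) -> no flip
Dir W: opp run (2,3) (2,2), next='.' -> no flip
Dir E: first cell '.' (not opp) -> no flip
Dir SW: opp run (3,3) capped by W -> flip
Dir S: opp run (3,4), next='.' -> no flip
Dir SE: first cell '.' (not opp) -> no flip
All flips: (3,3)

Answer: ......
.B....
..BBW.
..WWB.
..W...
......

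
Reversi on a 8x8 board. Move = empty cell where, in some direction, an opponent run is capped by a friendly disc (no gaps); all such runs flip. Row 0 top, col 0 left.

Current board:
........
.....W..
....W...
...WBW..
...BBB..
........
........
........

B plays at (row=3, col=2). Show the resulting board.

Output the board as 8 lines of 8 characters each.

Answer: ........
.....W..
....W...
..BBBW..
...BBB..
........
........
........

Derivation:
Place B at (3,2); scan 8 dirs for brackets.
Dir NW: first cell '.' (not opp) -> no flip
Dir N: first cell '.' (not opp) -> no flip
Dir NE: first cell '.' (not opp) -> no flip
Dir W: first cell '.' (not opp) -> no flip
Dir E: opp run (3,3) capped by B -> flip
Dir SW: first cell '.' (not opp) -> no flip
Dir S: first cell '.' (not opp) -> no flip
Dir SE: first cell 'B' (not opp) -> no flip
All flips: (3,3)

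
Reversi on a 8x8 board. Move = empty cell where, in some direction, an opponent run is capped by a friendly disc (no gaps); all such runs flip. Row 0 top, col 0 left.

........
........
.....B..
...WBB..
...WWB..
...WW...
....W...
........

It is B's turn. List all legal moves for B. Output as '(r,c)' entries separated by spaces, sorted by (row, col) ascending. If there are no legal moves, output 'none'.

Answer: (3,2) (4,2) (5,2) (6,2) (6,3) (7,4)

Derivation:
(2,2): no bracket -> illegal
(2,3): no bracket -> illegal
(2,4): no bracket -> illegal
(3,2): flips 1 -> legal
(4,2): flips 2 -> legal
(5,2): flips 1 -> legal
(5,5): no bracket -> illegal
(6,2): flips 2 -> legal
(6,3): flips 1 -> legal
(6,5): no bracket -> illegal
(7,3): no bracket -> illegal
(7,4): flips 3 -> legal
(7,5): no bracket -> illegal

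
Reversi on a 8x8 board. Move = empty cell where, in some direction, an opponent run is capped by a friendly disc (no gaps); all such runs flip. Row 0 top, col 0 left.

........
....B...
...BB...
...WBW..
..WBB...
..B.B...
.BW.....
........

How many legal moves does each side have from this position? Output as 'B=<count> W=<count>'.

Answer: B=9 W=6

Derivation:
-- B to move --
(2,2): flips 1 -> legal
(2,5): no bracket -> illegal
(2,6): flips 1 -> legal
(3,1): no bracket -> illegal
(3,2): flips 2 -> legal
(3,6): flips 1 -> legal
(4,1): flips 1 -> legal
(4,5): no bracket -> illegal
(4,6): flips 1 -> legal
(5,1): flips 2 -> legal
(5,3): no bracket -> illegal
(6,3): flips 1 -> legal
(7,1): no bracket -> illegal
(7,2): flips 1 -> legal
(7,3): no bracket -> illegal
B mobility = 9
-- W to move --
(0,3): no bracket -> illegal
(0,4): no bracket -> illegal
(0,5): no bracket -> illegal
(1,2): no bracket -> illegal
(1,3): flips 2 -> legal
(1,5): flips 1 -> legal
(2,2): no bracket -> illegal
(2,5): no bracket -> illegal
(3,2): no bracket -> illegal
(4,1): no bracket -> illegal
(4,5): flips 2 -> legal
(5,0): no bracket -> illegal
(5,1): no bracket -> illegal
(5,3): flips 2 -> legal
(5,5): flips 1 -> legal
(6,0): flips 1 -> legal
(6,3): no bracket -> illegal
(6,4): no bracket -> illegal
(6,5): no bracket -> illegal
(7,0): no bracket -> illegal
(7,1): no bracket -> illegal
(7,2): no bracket -> illegal
W mobility = 6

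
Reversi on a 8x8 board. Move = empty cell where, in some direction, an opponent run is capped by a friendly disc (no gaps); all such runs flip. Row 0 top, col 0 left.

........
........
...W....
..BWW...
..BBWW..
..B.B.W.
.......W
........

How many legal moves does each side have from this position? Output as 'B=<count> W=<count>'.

Answer: B=7 W=7

Derivation:
-- B to move --
(1,2): no bracket -> illegal
(1,3): flips 2 -> legal
(1,4): flips 1 -> legal
(2,2): no bracket -> illegal
(2,4): flips 3 -> legal
(2,5): flips 1 -> legal
(3,5): flips 2 -> legal
(3,6): flips 1 -> legal
(4,6): flips 2 -> legal
(4,7): no bracket -> illegal
(5,3): no bracket -> illegal
(5,5): no bracket -> illegal
(5,7): no bracket -> illegal
(6,5): no bracket -> illegal
(6,6): no bracket -> illegal
(7,6): no bracket -> illegal
(7,7): no bracket -> illegal
B mobility = 7
-- W to move --
(2,1): no bracket -> illegal
(2,2): no bracket -> illegal
(3,1): flips 1 -> legal
(4,1): flips 3 -> legal
(5,1): flips 1 -> legal
(5,3): flips 1 -> legal
(5,5): no bracket -> illegal
(6,1): flips 2 -> legal
(6,2): no bracket -> illegal
(6,3): flips 1 -> legal
(6,4): flips 1 -> legal
(6,5): no bracket -> illegal
W mobility = 7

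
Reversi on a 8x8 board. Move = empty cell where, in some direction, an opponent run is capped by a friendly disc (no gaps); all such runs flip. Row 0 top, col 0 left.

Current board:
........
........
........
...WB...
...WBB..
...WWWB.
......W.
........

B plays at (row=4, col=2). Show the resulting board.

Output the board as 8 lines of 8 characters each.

Place B at (4,2); scan 8 dirs for brackets.
Dir NW: first cell '.' (not opp) -> no flip
Dir N: first cell '.' (not opp) -> no flip
Dir NE: opp run (3,3), next='.' -> no flip
Dir W: first cell '.' (not opp) -> no flip
Dir E: opp run (4,3) capped by B -> flip
Dir SW: first cell '.' (not opp) -> no flip
Dir S: first cell '.' (not opp) -> no flip
Dir SE: opp run (5,3), next='.' -> no flip
All flips: (4,3)

Answer: ........
........
........
...WB...
..BBBB..
...WWWB.
......W.
........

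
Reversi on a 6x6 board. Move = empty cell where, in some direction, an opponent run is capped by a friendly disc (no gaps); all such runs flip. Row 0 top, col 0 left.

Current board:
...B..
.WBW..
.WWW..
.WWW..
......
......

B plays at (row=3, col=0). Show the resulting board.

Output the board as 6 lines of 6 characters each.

Answer: ...B..
.WBW..
.BWW..
BWWW..
......
......

Derivation:
Place B at (3,0); scan 8 dirs for brackets.
Dir NW: edge -> no flip
Dir N: first cell '.' (not opp) -> no flip
Dir NE: opp run (2,1) capped by B -> flip
Dir W: edge -> no flip
Dir E: opp run (3,1) (3,2) (3,3), next='.' -> no flip
Dir SW: edge -> no flip
Dir S: first cell '.' (not opp) -> no flip
Dir SE: first cell '.' (not opp) -> no flip
All flips: (2,1)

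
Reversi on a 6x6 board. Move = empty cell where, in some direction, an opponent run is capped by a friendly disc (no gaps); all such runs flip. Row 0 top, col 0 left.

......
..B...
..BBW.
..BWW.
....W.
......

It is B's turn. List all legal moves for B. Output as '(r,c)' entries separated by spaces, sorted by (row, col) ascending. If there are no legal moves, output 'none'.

(1,3): no bracket -> illegal
(1,4): no bracket -> illegal
(1,5): no bracket -> illegal
(2,5): flips 1 -> legal
(3,5): flips 2 -> legal
(4,2): no bracket -> illegal
(4,3): flips 1 -> legal
(4,5): flips 1 -> legal
(5,3): no bracket -> illegal
(5,4): no bracket -> illegal
(5,5): flips 2 -> legal

Answer: (2,5) (3,5) (4,3) (4,5) (5,5)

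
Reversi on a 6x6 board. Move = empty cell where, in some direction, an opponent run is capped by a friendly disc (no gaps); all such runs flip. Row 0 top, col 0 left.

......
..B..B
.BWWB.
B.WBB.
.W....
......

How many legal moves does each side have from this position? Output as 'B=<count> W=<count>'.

Answer: B=6 W=9

Derivation:
-- B to move --
(1,1): flips 1 -> legal
(1,3): flips 1 -> legal
(1,4): no bracket -> illegal
(3,1): flips 1 -> legal
(4,0): no bracket -> illegal
(4,2): flips 2 -> legal
(4,3): flips 1 -> legal
(5,0): no bracket -> illegal
(5,1): no bracket -> illegal
(5,2): flips 1 -> legal
B mobility = 6
-- W to move --
(0,1): flips 1 -> legal
(0,2): flips 1 -> legal
(0,3): no bracket -> illegal
(0,4): no bracket -> illegal
(0,5): no bracket -> illegal
(1,0): flips 1 -> legal
(1,1): no bracket -> illegal
(1,3): no bracket -> illegal
(1,4): no bracket -> illegal
(2,0): flips 1 -> legal
(2,5): flips 1 -> legal
(3,1): no bracket -> illegal
(3,5): flips 2 -> legal
(4,0): no bracket -> illegal
(4,2): no bracket -> illegal
(4,3): flips 1 -> legal
(4,4): flips 1 -> legal
(4,5): flips 1 -> legal
W mobility = 9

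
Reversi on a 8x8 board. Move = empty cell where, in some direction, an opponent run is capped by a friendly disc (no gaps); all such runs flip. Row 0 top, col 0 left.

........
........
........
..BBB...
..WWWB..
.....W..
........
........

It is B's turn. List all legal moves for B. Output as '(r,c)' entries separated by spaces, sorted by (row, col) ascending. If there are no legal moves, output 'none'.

Answer: (4,1) (5,1) (5,2) (5,3) (5,4) (6,5) (6,6)

Derivation:
(3,1): no bracket -> illegal
(3,5): no bracket -> illegal
(4,1): flips 3 -> legal
(4,6): no bracket -> illegal
(5,1): flips 1 -> legal
(5,2): flips 2 -> legal
(5,3): flips 1 -> legal
(5,4): flips 2 -> legal
(5,6): no bracket -> illegal
(6,4): no bracket -> illegal
(6,5): flips 1 -> legal
(6,6): flips 2 -> legal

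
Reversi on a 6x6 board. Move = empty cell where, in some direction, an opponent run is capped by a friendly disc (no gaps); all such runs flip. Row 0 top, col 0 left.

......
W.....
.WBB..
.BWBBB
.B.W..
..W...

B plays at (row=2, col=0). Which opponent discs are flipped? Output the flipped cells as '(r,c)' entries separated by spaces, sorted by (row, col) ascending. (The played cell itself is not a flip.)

Answer: (2,1)

Derivation:
Dir NW: edge -> no flip
Dir N: opp run (1,0), next='.' -> no flip
Dir NE: first cell '.' (not opp) -> no flip
Dir W: edge -> no flip
Dir E: opp run (2,1) capped by B -> flip
Dir SW: edge -> no flip
Dir S: first cell '.' (not opp) -> no flip
Dir SE: first cell 'B' (not opp) -> no flip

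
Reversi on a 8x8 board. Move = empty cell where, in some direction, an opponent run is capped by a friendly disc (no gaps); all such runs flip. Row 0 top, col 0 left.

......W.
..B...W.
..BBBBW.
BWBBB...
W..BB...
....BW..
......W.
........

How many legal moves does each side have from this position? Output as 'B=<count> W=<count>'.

Answer: B=5 W=7

Derivation:
-- B to move --
(0,5): no bracket -> illegal
(0,7): flips 1 -> legal
(1,5): no bracket -> illegal
(1,7): no bracket -> illegal
(2,0): no bracket -> illegal
(2,1): no bracket -> illegal
(2,7): flips 1 -> legal
(3,5): no bracket -> illegal
(3,6): no bracket -> illegal
(3,7): no bracket -> illegal
(4,1): no bracket -> illegal
(4,2): no bracket -> illegal
(4,5): no bracket -> illegal
(4,6): no bracket -> illegal
(5,0): flips 1 -> legal
(5,1): no bracket -> illegal
(5,6): flips 1 -> legal
(5,7): no bracket -> illegal
(6,4): no bracket -> illegal
(6,5): no bracket -> illegal
(6,7): no bracket -> illegal
(7,5): no bracket -> illegal
(7,6): no bracket -> illegal
(7,7): flips 2 -> legal
B mobility = 5
-- W to move --
(0,1): no bracket -> illegal
(0,2): no bracket -> illegal
(0,3): no bracket -> illegal
(1,1): flips 3 -> legal
(1,3): flips 1 -> legal
(1,4): no bracket -> illegal
(1,5): no bracket -> illegal
(2,0): flips 1 -> legal
(2,1): flips 4 -> legal
(3,5): flips 3 -> legal
(3,6): no bracket -> illegal
(4,1): no bracket -> illegal
(4,2): no bracket -> illegal
(4,5): no bracket -> illegal
(5,2): flips 3 -> legal
(5,3): flips 1 -> legal
(6,3): no bracket -> illegal
(6,4): no bracket -> illegal
(6,5): no bracket -> illegal
W mobility = 7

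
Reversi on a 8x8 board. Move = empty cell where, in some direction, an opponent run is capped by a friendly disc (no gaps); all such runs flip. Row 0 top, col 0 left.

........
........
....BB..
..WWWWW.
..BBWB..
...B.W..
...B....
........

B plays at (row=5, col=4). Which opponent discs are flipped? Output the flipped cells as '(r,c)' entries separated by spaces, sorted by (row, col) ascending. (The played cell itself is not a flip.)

Dir NW: first cell 'B' (not opp) -> no flip
Dir N: opp run (4,4) (3,4) capped by B -> flip
Dir NE: first cell 'B' (not opp) -> no flip
Dir W: first cell 'B' (not opp) -> no flip
Dir E: opp run (5,5), next='.' -> no flip
Dir SW: first cell 'B' (not opp) -> no flip
Dir S: first cell '.' (not opp) -> no flip
Dir SE: first cell '.' (not opp) -> no flip

Answer: (3,4) (4,4)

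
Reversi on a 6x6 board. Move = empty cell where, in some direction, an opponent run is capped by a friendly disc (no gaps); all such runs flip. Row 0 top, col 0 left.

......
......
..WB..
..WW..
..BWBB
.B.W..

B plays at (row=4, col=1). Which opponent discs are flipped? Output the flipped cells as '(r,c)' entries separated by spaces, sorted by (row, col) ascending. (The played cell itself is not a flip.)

Answer: (3,2)

Derivation:
Dir NW: first cell '.' (not opp) -> no flip
Dir N: first cell '.' (not opp) -> no flip
Dir NE: opp run (3,2) capped by B -> flip
Dir W: first cell '.' (not opp) -> no flip
Dir E: first cell 'B' (not opp) -> no flip
Dir SW: first cell '.' (not opp) -> no flip
Dir S: first cell 'B' (not opp) -> no flip
Dir SE: first cell '.' (not opp) -> no flip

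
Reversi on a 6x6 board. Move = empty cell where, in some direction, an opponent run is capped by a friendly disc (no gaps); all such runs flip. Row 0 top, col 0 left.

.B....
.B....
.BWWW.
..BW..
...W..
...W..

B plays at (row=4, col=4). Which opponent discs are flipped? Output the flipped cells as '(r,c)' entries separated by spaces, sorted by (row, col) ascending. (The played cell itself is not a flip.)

Dir NW: opp run (3,3) (2,2) capped by B -> flip
Dir N: first cell '.' (not opp) -> no flip
Dir NE: first cell '.' (not opp) -> no flip
Dir W: opp run (4,3), next='.' -> no flip
Dir E: first cell '.' (not opp) -> no flip
Dir SW: opp run (5,3), next=edge -> no flip
Dir S: first cell '.' (not opp) -> no flip
Dir SE: first cell '.' (not opp) -> no flip

Answer: (2,2) (3,3)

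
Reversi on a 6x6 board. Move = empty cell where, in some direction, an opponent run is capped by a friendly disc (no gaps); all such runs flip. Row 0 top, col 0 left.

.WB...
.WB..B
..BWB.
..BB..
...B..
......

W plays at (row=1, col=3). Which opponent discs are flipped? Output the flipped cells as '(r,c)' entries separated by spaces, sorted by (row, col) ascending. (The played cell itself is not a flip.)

Dir NW: opp run (0,2), next=edge -> no flip
Dir N: first cell '.' (not opp) -> no flip
Dir NE: first cell '.' (not opp) -> no flip
Dir W: opp run (1,2) capped by W -> flip
Dir E: first cell '.' (not opp) -> no flip
Dir SW: opp run (2,2), next='.' -> no flip
Dir S: first cell 'W' (not opp) -> no flip
Dir SE: opp run (2,4), next='.' -> no flip

Answer: (1,2)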